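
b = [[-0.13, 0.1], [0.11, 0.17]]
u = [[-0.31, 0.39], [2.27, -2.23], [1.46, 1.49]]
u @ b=[[0.08, 0.04],[-0.54, -0.15],[-0.03, 0.4]]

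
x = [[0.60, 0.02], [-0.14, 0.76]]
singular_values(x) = [0.78, 0.58]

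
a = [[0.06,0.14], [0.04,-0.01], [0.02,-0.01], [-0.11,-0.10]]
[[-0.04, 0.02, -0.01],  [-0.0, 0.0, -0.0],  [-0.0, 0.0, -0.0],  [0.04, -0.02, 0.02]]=a @ [[-0.17, 0.11, -0.13], [-0.2, 0.07, -0.03]]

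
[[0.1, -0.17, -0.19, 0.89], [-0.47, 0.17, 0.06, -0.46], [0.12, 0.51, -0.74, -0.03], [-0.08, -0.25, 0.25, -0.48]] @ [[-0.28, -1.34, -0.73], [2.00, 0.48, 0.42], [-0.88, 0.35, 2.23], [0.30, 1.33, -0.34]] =[[0.07, 0.9, -0.87],[0.28, 0.12, 0.7],[1.63, -0.21, -1.51],[-0.84, -0.56, 0.67]]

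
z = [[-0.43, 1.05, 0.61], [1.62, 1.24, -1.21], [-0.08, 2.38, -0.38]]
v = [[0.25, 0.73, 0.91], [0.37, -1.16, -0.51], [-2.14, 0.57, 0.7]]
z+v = [[-0.18, 1.78, 1.52],[1.99, 0.08, -1.72],[-2.22, 2.95, 0.32]]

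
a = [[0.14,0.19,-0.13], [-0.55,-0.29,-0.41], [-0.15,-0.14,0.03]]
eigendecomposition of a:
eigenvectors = [[0.4, -0.55, -0.72], [-0.87, 0.78, 0.45], [-0.30, 0.30, 0.53]]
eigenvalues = [-0.18, -0.06, 0.12]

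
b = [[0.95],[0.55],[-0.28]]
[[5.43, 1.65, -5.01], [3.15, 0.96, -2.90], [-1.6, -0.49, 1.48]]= b @ [[5.72, 1.74, -5.27]]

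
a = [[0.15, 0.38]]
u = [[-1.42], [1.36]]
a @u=[[0.30]]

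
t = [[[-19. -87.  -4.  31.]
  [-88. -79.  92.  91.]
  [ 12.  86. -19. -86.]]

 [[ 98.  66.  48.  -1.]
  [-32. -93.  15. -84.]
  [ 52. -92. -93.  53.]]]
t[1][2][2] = -93.0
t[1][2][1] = -92.0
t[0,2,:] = [12.0, 86.0, -19.0, -86.0]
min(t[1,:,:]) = -93.0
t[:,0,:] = [[-19.0, -87.0, -4.0, 31.0], [98.0, 66.0, 48.0, -1.0]]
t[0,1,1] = -79.0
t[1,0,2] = 48.0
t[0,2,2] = -19.0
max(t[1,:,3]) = 53.0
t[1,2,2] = -93.0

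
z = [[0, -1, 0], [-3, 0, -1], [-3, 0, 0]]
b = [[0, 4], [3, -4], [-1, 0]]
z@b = [[-3, 4], [1, -12], [0, -12]]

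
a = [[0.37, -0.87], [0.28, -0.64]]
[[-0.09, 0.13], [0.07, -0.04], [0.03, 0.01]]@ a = [[0.00, -0.0],[0.01, -0.04],[0.01, -0.03]]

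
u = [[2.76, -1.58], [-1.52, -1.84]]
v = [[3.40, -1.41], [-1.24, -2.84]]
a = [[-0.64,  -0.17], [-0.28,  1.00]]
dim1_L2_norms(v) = [3.68, 3.1]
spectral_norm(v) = 3.68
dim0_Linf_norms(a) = [0.64, 1.0]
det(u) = -7.48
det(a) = -0.69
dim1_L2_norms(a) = [0.66, 1.04]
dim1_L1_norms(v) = [4.81, 4.08]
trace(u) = 0.92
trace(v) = 0.56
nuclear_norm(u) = 5.55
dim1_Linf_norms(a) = [0.64, 1.0]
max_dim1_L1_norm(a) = 1.28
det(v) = -11.40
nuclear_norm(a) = 1.70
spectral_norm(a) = 1.04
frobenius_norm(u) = 3.98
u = v + a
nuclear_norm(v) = 6.78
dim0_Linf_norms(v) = [3.4, 2.84]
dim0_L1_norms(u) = [4.28, 3.42]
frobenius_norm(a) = 1.23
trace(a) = 0.36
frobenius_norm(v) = 4.81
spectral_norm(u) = 3.23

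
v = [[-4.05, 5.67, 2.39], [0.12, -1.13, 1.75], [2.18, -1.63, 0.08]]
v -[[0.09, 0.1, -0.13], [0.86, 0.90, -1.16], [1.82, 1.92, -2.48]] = [[-4.14, 5.57, 2.52], [-0.74, -2.03, 2.91], [0.36, -3.55, 2.56]]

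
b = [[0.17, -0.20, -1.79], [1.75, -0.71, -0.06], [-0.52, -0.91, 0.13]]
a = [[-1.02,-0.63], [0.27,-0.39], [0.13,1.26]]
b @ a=[[-0.46, -2.28], [-1.98, -0.9], [0.30, 0.85]]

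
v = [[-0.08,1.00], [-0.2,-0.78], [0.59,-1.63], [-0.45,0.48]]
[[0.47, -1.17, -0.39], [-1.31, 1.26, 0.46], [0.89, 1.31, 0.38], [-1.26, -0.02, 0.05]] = v @ [[3.60, -1.32, -0.57], [0.76, -1.28, -0.44]]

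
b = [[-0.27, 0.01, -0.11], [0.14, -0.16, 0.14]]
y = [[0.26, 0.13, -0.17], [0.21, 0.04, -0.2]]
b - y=[[-0.53,-0.12,0.06], [-0.07,-0.20,0.34]]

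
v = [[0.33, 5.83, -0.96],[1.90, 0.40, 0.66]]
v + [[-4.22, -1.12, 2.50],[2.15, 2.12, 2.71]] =[[-3.89, 4.71, 1.54], [4.05, 2.52, 3.37]]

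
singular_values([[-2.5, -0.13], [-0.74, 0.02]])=[2.61, 0.06]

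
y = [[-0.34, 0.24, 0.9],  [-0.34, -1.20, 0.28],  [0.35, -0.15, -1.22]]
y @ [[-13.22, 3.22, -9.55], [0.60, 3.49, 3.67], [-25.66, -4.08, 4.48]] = [[-18.46, -3.93, 8.16],[-3.41, -6.43, 0.1],[26.59, 5.58, -9.36]]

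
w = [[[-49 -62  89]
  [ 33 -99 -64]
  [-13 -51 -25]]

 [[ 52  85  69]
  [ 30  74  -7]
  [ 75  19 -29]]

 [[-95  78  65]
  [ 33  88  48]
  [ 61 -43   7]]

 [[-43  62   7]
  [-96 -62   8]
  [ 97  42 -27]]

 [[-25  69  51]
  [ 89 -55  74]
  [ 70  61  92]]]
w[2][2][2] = 7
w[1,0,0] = 52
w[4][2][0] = 70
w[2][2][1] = -43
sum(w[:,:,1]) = 206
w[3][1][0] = -96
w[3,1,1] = -62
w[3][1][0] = -96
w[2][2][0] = 61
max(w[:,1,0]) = 89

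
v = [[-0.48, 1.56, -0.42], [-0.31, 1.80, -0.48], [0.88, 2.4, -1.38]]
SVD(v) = [[0.42, -0.59, 0.69], [0.49, -0.49, -0.72], [0.76, 0.64, 0.09]] @ diag([3.689200078750557, 1.109257802733004, 0.07106269079359644]) @ [[0.09, 0.91, -0.4], [0.9, -0.24, -0.36], [-0.43, -0.33, -0.84]]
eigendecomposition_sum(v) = [[-0.06+0.86j,(0.2-0.38j),(-0.12-0.18j)],[(0.09+0.62j),(0.08-0.3j),(-0.12-0.11j)],[0.76+2.41j,(0.15-1.25j),-0.53-0.35j]] + [[-0.06-0.86j, 0.20+0.38j, (-0.12+0.18j)], [(0.09-0.62j), (0.08+0.3j), (-0.12+0.11j)], [0.76-2.41j, 0.15+1.25j, (-0.53+0.35j)]] + [[-0.35+0.00j, (1.15-0j), (-0.17-0j)], [-0.50+0.00j, 1.63-0.00j, -0.24-0.00j], [(-0.64+0j), (2.1-0j), -0.32-0.00j]]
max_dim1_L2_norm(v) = 2.9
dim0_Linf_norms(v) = [0.88, 2.4, 1.38]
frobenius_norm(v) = 3.85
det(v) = 0.29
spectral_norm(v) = 3.69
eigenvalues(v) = [(-0.51+0.2j), (-0.51-0.2j), (0.96+0j)]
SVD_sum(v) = [[0.13, 1.42, -0.62], [0.16, 1.65, -0.72], [0.24, 2.57, -1.12]] + [[-0.59,0.16,0.24], [-0.49,0.13,0.2], [0.64,-0.17,-0.26]] + [[-0.02,-0.02,-0.04], [0.02,0.02,0.04], [-0.0,-0.00,-0.01]]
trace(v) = -0.06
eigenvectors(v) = [[(-0.29-0.12j), (-0.29+0.12j), 0.40+0.00j], [(-0.23-0.04j), (-0.23+0.04j), (0.56+0j)], [(-0.92+0j), -0.92-0.00j, 0.73+0.00j]]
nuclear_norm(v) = 4.87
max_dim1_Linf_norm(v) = 2.4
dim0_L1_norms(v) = [1.67, 5.76, 2.28]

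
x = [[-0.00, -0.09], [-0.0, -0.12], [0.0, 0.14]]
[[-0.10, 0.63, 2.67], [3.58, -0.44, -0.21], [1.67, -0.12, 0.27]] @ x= [[0.00, 0.31], [0.0, -0.30], [0.00, -0.1]]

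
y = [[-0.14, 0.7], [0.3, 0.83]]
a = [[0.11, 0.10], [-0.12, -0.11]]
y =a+[[-0.25, 0.6],  [0.42, 0.94]]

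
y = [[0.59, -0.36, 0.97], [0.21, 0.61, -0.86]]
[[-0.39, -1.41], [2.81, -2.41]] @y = [[-0.53, -0.72, 0.83], [1.15, -2.48, 4.80]]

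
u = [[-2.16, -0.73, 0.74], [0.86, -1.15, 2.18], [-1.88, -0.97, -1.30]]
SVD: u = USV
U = [[-0.47,-0.67,-0.58], [0.51,-0.74,0.44], [-0.72,-0.09,0.69]]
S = [3.31, 2.63, 0.9]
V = [[0.85, 0.14, 0.52], [0.37, 0.54, -0.75], [0.38, -0.83, -0.41]]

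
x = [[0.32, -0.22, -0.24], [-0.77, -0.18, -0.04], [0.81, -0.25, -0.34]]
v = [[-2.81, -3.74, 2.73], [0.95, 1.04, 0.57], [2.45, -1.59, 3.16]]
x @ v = [[-1.70, -1.04, -0.01], [1.89, 2.76, -2.33], [-3.35, -2.75, 0.99]]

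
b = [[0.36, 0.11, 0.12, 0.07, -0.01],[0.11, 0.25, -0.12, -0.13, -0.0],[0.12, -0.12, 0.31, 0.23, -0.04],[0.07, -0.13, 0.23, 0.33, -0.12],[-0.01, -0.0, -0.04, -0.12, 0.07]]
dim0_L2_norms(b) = [0.4, 0.33, 0.42, 0.44, 0.14]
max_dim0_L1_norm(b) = 0.88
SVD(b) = [[-0.28, -0.82, 0.22, -0.44, -0.11], [0.3, -0.56, -0.46, 0.57, 0.25], [-0.62, -0.03, 0.38, 0.67, -0.14], [-0.65, 0.12, -0.52, -0.19, 0.51], [0.17, -0.01, 0.57, 0.0, 0.80]] @ diag([0.6738146903350657, 0.429960447000358, 0.149055749510428, 0.06547746927597296, 0.0016916438781755003]) @ [[-0.28, 0.30, -0.62, -0.65, 0.17],[-0.82, -0.56, -0.03, 0.12, -0.01],[0.22, -0.46, 0.38, -0.52, 0.57],[-0.44, 0.57, 0.67, -0.19, 0.0],[-0.11, 0.25, -0.14, 0.51, 0.8]]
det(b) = 0.00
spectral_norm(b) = 0.67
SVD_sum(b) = [[0.05, -0.06, 0.12, 0.12, -0.03],[-0.06, 0.06, -0.13, -0.13, 0.04],[0.12, -0.13, 0.26, 0.27, -0.07],[0.12, -0.13, 0.27, 0.28, -0.08],[-0.03, 0.04, -0.07, -0.08, 0.02]] + [[0.29,0.20,0.01,-0.04,0.00], [0.20,0.14,0.01,-0.03,0.0], [0.01,0.01,0.0,-0.00,0.00], [-0.04,-0.03,-0.0,0.01,-0.00], [0.0,0.00,0.00,-0.00,0.00]] + [[0.01, -0.01, 0.01, -0.02, 0.02],[-0.01, 0.03, -0.03, 0.04, -0.04],[0.01, -0.03, 0.02, -0.03, 0.03],[-0.02, 0.04, -0.03, 0.04, -0.04],[0.02, -0.04, 0.03, -0.04, 0.05]] + [[0.01, -0.02, -0.02, 0.01, -0.0],[-0.02, 0.02, 0.02, -0.01, 0.00],[-0.02, 0.02, 0.03, -0.01, 0.00],[0.01, -0.01, -0.01, 0.00, -0.00],[-0.00, 0.00, 0.00, -0.00, 0.00]] + [[0.00, -0.00, 0.0, -0.00, -0.0], [-0.00, 0.00, -0.00, 0.00, 0.00], [0.0, -0.0, 0.00, -0.00, -0.00], [-0.00, 0.0, -0.00, 0.0, 0.0], [-0.0, 0.0, -0.0, 0.0, 0.00]]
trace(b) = 1.32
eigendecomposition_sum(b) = [[0.05, -0.06, 0.12, 0.12, -0.03], [-0.06, 0.06, -0.13, -0.13, 0.04], [0.12, -0.13, 0.26, 0.27, -0.07], [0.12, -0.13, 0.27, 0.28, -0.08], [-0.03, 0.04, -0.07, -0.08, 0.02]] + [[0.29, 0.2, 0.01, -0.04, 0.0],[0.2, 0.14, 0.01, -0.03, 0.00],[0.01, 0.01, 0.00, -0.00, 0.00],[-0.04, -0.03, -0.00, 0.01, -0.00],[0.0, 0.00, 0.0, -0.00, 0.00]] + [[0.01, -0.01, 0.01, -0.02, 0.02], [-0.01, 0.03, -0.03, 0.04, -0.04], [0.01, -0.03, 0.02, -0.03, 0.03], [-0.02, 0.04, -0.03, 0.04, -0.04], [0.02, -0.04, 0.03, -0.04, 0.05]] + [[0.01,-0.02,-0.02,0.01,-0.0],  [-0.02,0.02,0.02,-0.01,0.00],  [-0.02,0.02,0.03,-0.01,0.0],  [0.01,-0.01,-0.01,0.00,-0.0],  [-0.00,0.00,0.00,-0.0,0.00]] + [[0.0, -0.0, 0.00, -0.00, -0.00],[-0.00, 0.0, -0.0, 0.0, 0.0],[0.0, -0.0, 0.00, -0.0, -0.0],[-0.00, 0.0, -0.00, 0.00, 0.0],[-0.0, 0.0, -0.0, 0.0, 0.00]]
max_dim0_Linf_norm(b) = 0.36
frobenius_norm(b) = 0.82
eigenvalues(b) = [0.67, 0.43, 0.15, 0.07, 0.0]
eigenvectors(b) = [[-0.28, -0.82, -0.22, 0.44, -0.11], [0.30, -0.56, 0.46, -0.57, 0.25], [-0.62, -0.03, -0.38, -0.67, -0.14], [-0.65, 0.12, 0.52, 0.19, 0.51], [0.17, -0.01, -0.57, -0.0, 0.80]]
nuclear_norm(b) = 1.32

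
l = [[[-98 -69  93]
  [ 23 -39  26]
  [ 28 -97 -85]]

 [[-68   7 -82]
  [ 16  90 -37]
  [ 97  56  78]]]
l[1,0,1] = 7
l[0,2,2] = -85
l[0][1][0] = 23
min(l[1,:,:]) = -82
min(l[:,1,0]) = 16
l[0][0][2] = 93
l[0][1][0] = 23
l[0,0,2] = 93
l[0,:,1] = [-69, -39, -97]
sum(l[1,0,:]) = -143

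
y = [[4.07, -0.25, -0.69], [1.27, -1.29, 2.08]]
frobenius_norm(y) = 4.97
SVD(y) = [[-0.94,  -0.35], [-0.35,  0.94]] @ diag([4.31273782589765, 2.471273446033767]) @ [[-0.99, 0.16, -0.02], [-0.09, -0.45, 0.89]]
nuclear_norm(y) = 6.78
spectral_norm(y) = 4.31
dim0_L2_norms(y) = [4.26, 1.31, 2.19]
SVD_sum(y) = [[3.99,-0.64,0.07],  [1.47,-0.24,0.03]] + [[0.08, 0.39, -0.76], [-0.20, -1.05, 2.05]]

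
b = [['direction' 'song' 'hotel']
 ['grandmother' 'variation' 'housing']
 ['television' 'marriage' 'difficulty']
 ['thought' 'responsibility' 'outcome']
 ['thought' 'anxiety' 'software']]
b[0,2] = 'hotel'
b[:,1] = ['song', 'variation', 'marriage', 'responsibility', 'anxiety']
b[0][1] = 'song'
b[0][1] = 'song'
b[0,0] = 'direction'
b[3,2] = 'outcome'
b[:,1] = ['song', 'variation', 'marriage', 'responsibility', 'anxiety']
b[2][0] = 'television'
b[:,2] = ['hotel', 'housing', 'difficulty', 'outcome', 'software']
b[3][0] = 'thought'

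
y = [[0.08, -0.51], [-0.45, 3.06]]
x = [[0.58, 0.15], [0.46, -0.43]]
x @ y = [[-0.02, 0.16], [0.23, -1.55]]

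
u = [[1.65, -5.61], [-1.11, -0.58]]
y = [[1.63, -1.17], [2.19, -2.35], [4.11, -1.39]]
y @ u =[[3.99,-8.47], [6.22,-10.92], [8.32,-22.25]]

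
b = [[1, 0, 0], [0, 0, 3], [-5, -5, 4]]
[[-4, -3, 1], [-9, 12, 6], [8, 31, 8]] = b @ [[-4, -3, 1], [0, 0, -1], [-3, 4, 2]]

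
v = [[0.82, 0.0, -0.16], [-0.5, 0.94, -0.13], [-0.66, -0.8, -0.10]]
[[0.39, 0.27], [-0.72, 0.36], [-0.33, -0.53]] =v @ [[0.67, 0.27], [-0.27, 0.48], [0.99, -0.33]]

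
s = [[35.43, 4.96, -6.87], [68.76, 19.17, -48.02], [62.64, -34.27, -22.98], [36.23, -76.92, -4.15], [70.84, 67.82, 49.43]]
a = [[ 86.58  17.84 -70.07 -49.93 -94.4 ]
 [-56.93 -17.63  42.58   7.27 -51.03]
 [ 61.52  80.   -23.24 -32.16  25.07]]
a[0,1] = 17.84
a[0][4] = -94.4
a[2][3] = -32.16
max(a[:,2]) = 42.58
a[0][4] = -94.4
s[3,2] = -4.15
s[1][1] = 19.17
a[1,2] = 42.58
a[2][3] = -32.16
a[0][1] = 17.84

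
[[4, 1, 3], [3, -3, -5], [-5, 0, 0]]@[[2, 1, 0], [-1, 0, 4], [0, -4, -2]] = [[7, -8, -2], [9, 23, -2], [-10, -5, 0]]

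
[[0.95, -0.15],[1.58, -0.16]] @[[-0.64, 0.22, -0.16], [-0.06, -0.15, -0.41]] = [[-0.6, 0.23, -0.09], [-1.00, 0.37, -0.19]]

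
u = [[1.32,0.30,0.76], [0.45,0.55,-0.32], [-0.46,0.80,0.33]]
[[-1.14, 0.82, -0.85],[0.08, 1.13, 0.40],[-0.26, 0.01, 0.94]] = u @[[-0.31, 0.89, -0.63], [-0.13, 0.86, 0.99], [-0.91, -0.8, -0.42]]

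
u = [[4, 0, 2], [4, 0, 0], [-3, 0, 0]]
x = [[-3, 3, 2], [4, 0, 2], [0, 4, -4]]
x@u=[[-6, 0, -6], [10, 0, 8], [28, 0, 0]]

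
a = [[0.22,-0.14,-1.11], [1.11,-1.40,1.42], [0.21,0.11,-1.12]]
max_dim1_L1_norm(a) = 3.93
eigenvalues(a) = [(-0.3+0.35j), (-0.3-0.35j), (-1.69+0j)]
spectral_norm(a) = 2.49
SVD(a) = [[0.30,0.68,-0.67],[-0.89,0.46,0.07],[0.35,0.57,0.74]] @ diag([2.488075540100929, 1.2709069943095437, 0.11608410126522331]) @ [[-0.34, 0.50, -0.8], [0.61, -0.53, -0.59], [0.71, 0.69, 0.13]]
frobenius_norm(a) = 2.80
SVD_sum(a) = [[-0.25,0.37,-0.59], [0.75,-1.10,1.76], [-0.30,0.44,-0.70]] + [[0.53,-0.46,-0.51], [0.35,-0.31,-0.34], [0.45,-0.39,-0.43]] + [[-0.06, -0.05, -0.01],[0.01, 0.01, 0.00],[0.06, 0.06, 0.01]]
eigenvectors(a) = [[(-0.49-0.28j), -0.49+0.28j, (0.03+0j)], [(-0.79+0j), -0.79-0.00j, -0.98+0.00j], [-0.22+0.02j, (-0.22-0.02j), 0.18+0.00j]]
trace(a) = -2.30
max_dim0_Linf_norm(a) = 1.42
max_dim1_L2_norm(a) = 2.28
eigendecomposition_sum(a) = [[0.11+0.40j, (-0.09-0.07j), (-0.5-0.45j)], [0.42+0.41j, -0.15-0.02j, (-0.92-0.2j)], [0.13+0.10j, -0.04-0.00j, -0.27-0.03j]] + [[(0.11-0.4j), -0.09+0.07j, (-0.5+0.45j)], [0.42-0.41j, -0.15+0.02j, -0.92+0.20j], [(0.13-0.1j), (-0.04+0j), (-0.27+0.03j)]] + [[-0.01-0.00j, 0.03+0.00j, -0.10+0.00j], [0.28+0.00j, (-1.09-0j), 3.26-0.00j], [-0.05-0.00j, 0.20+0.00j, (-0.59+0j)]]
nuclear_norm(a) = 3.88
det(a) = -0.37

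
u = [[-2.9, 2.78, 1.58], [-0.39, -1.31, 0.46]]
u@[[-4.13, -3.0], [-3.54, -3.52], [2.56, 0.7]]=[[6.18, 0.02], [7.43, 6.10]]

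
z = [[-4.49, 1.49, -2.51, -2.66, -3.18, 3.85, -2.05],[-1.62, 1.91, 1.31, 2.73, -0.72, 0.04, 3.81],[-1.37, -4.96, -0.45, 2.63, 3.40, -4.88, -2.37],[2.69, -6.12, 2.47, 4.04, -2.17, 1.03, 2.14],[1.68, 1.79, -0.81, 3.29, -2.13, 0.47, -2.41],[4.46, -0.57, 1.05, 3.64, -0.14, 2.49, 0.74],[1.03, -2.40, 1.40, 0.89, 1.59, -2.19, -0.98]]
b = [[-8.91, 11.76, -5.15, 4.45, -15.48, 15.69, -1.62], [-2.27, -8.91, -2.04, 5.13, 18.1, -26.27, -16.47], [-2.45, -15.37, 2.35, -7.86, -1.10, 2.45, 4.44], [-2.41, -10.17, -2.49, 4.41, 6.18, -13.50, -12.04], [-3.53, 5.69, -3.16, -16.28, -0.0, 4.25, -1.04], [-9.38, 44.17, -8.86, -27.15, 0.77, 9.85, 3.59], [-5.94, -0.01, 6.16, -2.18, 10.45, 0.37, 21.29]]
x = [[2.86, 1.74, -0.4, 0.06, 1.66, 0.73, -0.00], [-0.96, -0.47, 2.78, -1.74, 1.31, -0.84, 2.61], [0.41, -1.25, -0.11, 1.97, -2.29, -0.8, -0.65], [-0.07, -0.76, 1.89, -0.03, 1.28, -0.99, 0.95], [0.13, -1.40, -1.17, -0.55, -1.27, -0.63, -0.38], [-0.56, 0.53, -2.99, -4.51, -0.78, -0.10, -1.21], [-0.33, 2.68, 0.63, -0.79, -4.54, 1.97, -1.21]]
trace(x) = -0.33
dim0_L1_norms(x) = [5.32, 8.83, 9.97, 9.65, 13.13, 6.06, 7.01]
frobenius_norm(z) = 18.29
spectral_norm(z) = 12.28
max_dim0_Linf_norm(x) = 4.54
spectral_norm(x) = 7.22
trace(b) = 20.08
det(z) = 31264.44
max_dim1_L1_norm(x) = 12.15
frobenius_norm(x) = 11.29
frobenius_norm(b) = 83.29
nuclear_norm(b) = 164.04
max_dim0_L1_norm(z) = 19.88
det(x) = 291.01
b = x @ z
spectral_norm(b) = 64.21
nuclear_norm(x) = 24.57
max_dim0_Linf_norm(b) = 44.17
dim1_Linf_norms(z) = [4.49, 3.81, 4.96, 6.12, 3.29, 4.46, 2.4]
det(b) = 9082519.14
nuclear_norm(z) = 40.87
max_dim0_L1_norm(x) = 13.13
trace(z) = 0.39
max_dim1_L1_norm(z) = 20.66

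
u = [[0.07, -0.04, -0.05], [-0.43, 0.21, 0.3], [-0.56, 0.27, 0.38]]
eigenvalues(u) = [(0.67+0j), (-0+0j), (-0-0j)]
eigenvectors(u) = [[-0.11+0.00j, (0.39-0.26j), (0.39+0.26j)],[0.61+0.00j, (-0.18-0.52j), -0.18+0.52j],[(0.78+0j), 0.69+0.00j, (0.69-0j)]]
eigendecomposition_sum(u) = [[(0.08+0j), (-0.04+0j), -0.05-0.00j], [(-0.43-0j), 0.21-0.00j, 0.30+0.00j], [(-0.55-0j), 0.27-0.00j, 0.38+0.00j]] + [[-0.00+0.00j, (-0-0j), 0.00+0.00j], [0.00+0.00j, -0.00+0.00j, -0j], [(-0-0j), (-0-0j), 0j]] + [[-0.00-0.00j, -0.00+0.00j, -0j], [-0j, (-0-0j), 0.00+0.00j], [-0.00+0.00j, -0.00+0.00j, 0.00-0.00j]]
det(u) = 0.00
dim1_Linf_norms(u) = [0.07, 0.43, 0.56]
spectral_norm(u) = 0.93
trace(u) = 0.66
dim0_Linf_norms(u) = [0.56, 0.27, 0.38]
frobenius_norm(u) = 0.93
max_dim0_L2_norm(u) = 0.71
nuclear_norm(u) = 0.94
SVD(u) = [[-0.1, 0.71, 0.70],[0.61, -0.51, 0.61],[0.79, 0.49, -0.38]] @ diag([0.9267367305763935, 0.006441600327184961, 0.0041878378433276384]) @ [[-0.77, 0.37, 0.53], [-0.63, -0.6, -0.5], [0.13, -0.71, 0.69]]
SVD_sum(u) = [[0.07, -0.04, -0.05], [-0.43, 0.21, 0.3], [-0.56, 0.27, 0.38]] + [[-0.0,-0.00,-0.00], [0.0,0.0,0.00], [-0.00,-0.00,-0.0]] + [[0.00, -0.00, 0.00],[0.0, -0.0, 0.0],[-0.0, 0.00, -0.0]]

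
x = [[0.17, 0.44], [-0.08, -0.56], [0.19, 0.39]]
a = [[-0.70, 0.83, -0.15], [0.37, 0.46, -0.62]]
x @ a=[[0.04, 0.34, -0.30], [-0.15, -0.32, 0.36], [0.01, 0.34, -0.27]]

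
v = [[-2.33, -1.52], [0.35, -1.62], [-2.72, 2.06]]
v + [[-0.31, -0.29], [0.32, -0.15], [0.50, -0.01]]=[[-2.64, -1.81], [0.67, -1.77], [-2.22, 2.05]]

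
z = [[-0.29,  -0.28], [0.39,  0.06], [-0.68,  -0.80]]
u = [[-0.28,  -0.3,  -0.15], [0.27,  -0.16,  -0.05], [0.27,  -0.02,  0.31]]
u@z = [[0.07, 0.18], [-0.11, -0.05], [-0.30, -0.32]]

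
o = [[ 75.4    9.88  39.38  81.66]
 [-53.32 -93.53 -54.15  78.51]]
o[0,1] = 9.88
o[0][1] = 9.88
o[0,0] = 75.4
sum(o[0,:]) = 206.32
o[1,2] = -54.15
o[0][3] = 81.66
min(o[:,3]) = 78.51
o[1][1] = -93.53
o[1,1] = -93.53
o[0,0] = 75.4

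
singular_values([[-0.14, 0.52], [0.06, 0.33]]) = [0.62, 0.12]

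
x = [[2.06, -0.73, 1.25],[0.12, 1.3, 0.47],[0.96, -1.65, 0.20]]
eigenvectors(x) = [[-0.56, 0.94, -0.82], [-0.23, 0.26, -0.56], [0.79, 0.24, 0.12]]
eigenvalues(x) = [0.0, 2.18, 1.37]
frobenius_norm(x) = 3.46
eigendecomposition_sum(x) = [[0.00, -0.00, -0.00],  [0.0, -0.00, -0.0],  [-0.0, 0.0, 0.00]] + [[3.13,-4.35,0.94], [0.85,-1.19,0.26], [0.8,-1.12,0.24]] + [[-1.07, 3.62, 0.31], [-0.73, 2.49, 0.21], [0.16, -0.54, -0.05]]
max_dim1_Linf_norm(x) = 2.06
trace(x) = 3.56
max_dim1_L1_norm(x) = 4.04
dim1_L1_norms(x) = [4.04, 1.89, 2.81]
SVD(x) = [[-0.79, -0.50, -0.35], [0.18, -0.74, 0.65], [-0.59, 0.46, 0.67]] @ diag([2.983844737921229, 1.7450110549854687, 0.0026453654359136053]) @ [[-0.73, 0.59, -0.34], [-0.39, -0.77, -0.50], [-0.56, -0.23, 0.79]]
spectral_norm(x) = 2.98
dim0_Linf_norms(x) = [2.06, 1.65, 1.25]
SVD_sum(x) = [[1.72,-1.4,0.81], [-0.38,0.31,-0.18], [1.27,-1.04,0.6]] + [[0.34, 0.67, 0.44], [0.5, 0.99, 0.65], [-0.31, -0.61, -0.4]] + [[0.0, 0.0, -0.00],[-0.0, -0.0, 0.0],[-0.0, -0.0, 0.0]]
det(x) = 0.01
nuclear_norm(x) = 4.73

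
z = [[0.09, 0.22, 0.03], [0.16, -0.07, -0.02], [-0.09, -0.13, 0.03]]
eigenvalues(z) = [-0.2, 0.2, 0.05]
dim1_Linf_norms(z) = [0.22, 0.16, 0.13]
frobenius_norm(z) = 0.34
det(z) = -0.00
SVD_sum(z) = [[0.11, 0.21, 0.01],  [0.0, 0.01, 0.00],  [-0.07, -0.14, -0.00]] + [[-0.02,0.01,0.00], [0.15,-0.08,-0.03], [-0.02,0.01,0.00]] + [[0.00, -0.00, 0.02], [0.00, -0.0, 0.01], [0.0, -0.0, 0.03]]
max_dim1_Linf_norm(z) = 0.22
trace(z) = 0.05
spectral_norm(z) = 0.28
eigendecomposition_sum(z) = [[-0.06,0.11,0.02], [0.07,-0.14,-0.02], [0.02,-0.04,-0.01]] + [[0.14, 0.11, 0.01], [0.09, 0.07, 0.01], [-0.15, -0.11, -0.01]] + [[0.00, 0.00, 0.0], [-0.01, -0.00, -0.01], [0.04, 0.02, 0.05]]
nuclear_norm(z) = 0.50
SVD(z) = [[-0.84, 0.14, 0.53], [-0.04, -0.98, 0.19], [0.55, 0.14, 0.82]] @ diag([0.28431169964275144, 0.17881852662356823, 0.037293323563691576]) @ [[-0.46, -0.89, -0.03], [-0.88, 0.45, 0.16], [0.13, -0.1, 0.99]]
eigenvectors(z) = [[0.60, -0.64, 0.02],[-0.77, -0.42, -0.14],[-0.2, 0.64, 0.99]]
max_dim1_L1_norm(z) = 0.34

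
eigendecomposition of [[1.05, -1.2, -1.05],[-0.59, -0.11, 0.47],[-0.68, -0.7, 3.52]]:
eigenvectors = [[-0.43, 0.93, -0.68], [0.18, -0.33, -0.69], [0.89, 0.18, -0.23]]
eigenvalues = [3.71, 1.28, -0.53]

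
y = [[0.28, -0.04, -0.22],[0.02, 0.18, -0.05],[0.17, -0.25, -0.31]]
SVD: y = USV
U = [[-0.62, -0.55, -0.57], [0.06, -0.75, 0.66], [-0.79, 0.37, 0.49]]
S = [0.54, 0.24, 0.09]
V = [[-0.57, 0.43, 0.7], [-0.45, -0.88, 0.18], [-0.69, 0.21, -0.69]]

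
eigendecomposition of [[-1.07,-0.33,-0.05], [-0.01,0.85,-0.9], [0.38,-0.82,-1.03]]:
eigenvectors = [[0.31+0.48j, 0.31-0.48j, -0.13+0.00j], [0.33+0.03j, 0.33-0.03j, 0.92+0.00j], [(0.75+0j), (0.75-0j), -0.36+0.00j]]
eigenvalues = [(-1.23+0.2j), (-1.23-0.2j), (1.2+0j)]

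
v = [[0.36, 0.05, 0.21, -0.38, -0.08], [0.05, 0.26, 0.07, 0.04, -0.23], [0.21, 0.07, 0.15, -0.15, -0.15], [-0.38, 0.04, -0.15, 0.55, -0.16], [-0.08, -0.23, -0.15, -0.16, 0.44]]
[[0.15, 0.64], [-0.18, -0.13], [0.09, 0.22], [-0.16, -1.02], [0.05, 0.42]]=v@[[0.47, 0.68],  [-0.95, 0.31],  [0.88, 0.23],  [0.38, -1.07],  [0.14, 0.93]]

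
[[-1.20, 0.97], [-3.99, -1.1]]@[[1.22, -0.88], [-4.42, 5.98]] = [[-5.75, 6.86], [-0.01, -3.07]]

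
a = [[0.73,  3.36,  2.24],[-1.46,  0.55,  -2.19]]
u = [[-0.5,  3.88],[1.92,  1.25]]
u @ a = [[-6.03,0.45,-9.62], [-0.42,7.14,1.56]]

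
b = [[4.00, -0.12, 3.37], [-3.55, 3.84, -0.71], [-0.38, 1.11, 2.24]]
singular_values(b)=[6.69, 3.97, 1.06]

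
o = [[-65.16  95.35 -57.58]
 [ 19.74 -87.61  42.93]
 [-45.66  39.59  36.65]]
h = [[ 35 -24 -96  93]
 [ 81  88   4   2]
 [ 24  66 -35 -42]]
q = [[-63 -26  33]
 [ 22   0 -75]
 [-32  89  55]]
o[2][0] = -45.66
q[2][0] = -32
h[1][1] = 88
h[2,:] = [24, 66, -35, -42]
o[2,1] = 39.59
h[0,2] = -96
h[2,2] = -35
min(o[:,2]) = -57.58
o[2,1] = 39.59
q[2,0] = -32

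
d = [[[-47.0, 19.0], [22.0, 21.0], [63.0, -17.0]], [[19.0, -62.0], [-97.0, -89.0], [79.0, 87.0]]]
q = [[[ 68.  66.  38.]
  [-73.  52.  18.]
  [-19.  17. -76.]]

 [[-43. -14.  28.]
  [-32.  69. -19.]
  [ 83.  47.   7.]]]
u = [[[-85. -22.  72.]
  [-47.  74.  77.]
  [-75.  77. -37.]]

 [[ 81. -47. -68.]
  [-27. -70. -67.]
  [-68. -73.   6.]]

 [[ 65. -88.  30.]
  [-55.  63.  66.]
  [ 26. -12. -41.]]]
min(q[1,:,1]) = -14.0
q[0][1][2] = 18.0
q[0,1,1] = 52.0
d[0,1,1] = 21.0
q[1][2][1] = 47.0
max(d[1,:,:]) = 87.0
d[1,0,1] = -62.0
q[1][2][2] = 7.0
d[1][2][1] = 87.0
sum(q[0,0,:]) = 172.0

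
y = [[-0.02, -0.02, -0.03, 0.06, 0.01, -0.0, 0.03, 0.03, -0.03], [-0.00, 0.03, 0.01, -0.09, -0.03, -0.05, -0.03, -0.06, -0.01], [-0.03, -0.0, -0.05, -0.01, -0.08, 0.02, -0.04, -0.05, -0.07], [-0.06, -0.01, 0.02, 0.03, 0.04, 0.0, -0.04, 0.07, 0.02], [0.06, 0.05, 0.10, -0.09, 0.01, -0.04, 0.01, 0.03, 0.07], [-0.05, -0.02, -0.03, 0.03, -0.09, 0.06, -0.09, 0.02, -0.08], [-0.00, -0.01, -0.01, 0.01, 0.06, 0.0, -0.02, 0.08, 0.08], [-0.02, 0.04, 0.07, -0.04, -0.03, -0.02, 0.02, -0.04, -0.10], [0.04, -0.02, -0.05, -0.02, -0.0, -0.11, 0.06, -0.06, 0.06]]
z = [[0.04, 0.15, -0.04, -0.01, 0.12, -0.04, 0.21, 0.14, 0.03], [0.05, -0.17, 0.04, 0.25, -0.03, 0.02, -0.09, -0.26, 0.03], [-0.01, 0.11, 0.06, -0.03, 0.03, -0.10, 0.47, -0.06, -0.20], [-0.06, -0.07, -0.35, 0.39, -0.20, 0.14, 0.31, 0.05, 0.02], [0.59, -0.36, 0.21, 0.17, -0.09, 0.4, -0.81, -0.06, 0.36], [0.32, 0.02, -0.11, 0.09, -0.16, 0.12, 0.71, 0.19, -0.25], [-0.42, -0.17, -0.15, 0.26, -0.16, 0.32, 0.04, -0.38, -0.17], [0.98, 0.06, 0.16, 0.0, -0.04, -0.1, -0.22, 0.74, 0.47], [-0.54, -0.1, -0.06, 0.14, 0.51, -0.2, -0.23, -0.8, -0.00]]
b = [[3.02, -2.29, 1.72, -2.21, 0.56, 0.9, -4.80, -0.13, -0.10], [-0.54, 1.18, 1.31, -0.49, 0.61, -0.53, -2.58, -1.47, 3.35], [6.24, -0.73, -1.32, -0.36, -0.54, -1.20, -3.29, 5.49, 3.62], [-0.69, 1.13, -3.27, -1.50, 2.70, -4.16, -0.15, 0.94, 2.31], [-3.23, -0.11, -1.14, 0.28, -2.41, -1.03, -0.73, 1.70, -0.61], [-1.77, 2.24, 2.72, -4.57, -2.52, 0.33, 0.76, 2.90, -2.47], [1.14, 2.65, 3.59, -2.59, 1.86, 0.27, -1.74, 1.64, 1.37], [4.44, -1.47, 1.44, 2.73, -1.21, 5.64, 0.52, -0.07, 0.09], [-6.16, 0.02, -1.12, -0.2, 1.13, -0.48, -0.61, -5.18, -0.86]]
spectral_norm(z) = 1.86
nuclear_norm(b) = 52.11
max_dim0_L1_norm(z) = 3.09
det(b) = 71089.45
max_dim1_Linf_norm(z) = 0.98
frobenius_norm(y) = 0.43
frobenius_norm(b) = 21.60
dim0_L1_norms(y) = [0.28, 0.2, 0.37, 0.38, 0.35, 0.3, 0.34, 0.44, 0.52]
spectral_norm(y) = 0.28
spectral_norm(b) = 13.57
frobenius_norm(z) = 2.65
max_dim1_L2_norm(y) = 0.18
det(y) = 0.00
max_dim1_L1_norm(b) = 22.79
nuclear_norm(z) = 5.58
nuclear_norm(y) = 0.98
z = y @ b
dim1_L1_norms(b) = [15.73, 12.06, 22.79, 16.85, 11.24, 20.28, 16.85, 17.61, 15.76]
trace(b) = -3.37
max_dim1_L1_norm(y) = 0.47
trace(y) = 0.06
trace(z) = 1.13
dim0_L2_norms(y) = [0.11, 0.08, 0.15, 0.15, 0.15, 0.14, 0.13, 0.16, 0.19]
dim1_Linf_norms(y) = [0.06, 0.09, 0.08, 0.07, 0.1, 0.09, 0.08, 0.1, 0.11]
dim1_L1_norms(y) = [0.23, 0.31, 0.35, 0.29, 0.46, 0.47, 0.27, 0.38, 0.42]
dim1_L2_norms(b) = [6.81, 4.93, 9.86, 6.75, 4.74, 7.61, 6.25, 8.06, 8.29]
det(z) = -0.00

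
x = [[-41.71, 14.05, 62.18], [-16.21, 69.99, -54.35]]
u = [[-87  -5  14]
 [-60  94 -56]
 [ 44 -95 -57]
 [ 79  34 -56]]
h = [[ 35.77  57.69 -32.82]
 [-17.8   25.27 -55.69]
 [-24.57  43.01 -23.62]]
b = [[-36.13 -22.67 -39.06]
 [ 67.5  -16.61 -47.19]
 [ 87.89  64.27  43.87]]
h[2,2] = -23.62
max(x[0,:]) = 62.18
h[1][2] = -55.69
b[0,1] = -22.67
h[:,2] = [-32.82, -55.69, -23.62]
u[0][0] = -87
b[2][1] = 64.27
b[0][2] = -39.06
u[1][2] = -56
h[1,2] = -55.69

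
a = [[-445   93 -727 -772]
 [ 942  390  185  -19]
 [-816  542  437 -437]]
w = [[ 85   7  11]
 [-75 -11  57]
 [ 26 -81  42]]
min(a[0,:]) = -772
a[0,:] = [-445, 93, -727, -772]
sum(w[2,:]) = -13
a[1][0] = 942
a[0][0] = -445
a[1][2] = 185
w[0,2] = 11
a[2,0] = -816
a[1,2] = 185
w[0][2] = 11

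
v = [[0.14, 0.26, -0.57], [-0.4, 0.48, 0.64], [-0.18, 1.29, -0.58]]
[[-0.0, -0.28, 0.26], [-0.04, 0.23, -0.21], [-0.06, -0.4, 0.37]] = v @ [[-0.06, -0.54, 0.5],  [-0.07, -0.28, 0.26],  [-0.04, 0.23, -0.21]]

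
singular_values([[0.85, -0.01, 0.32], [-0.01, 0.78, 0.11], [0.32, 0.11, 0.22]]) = [0.99, 0.79, 0.07]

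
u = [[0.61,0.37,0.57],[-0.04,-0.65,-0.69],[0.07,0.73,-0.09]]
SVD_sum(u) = [[0.27,0.59,0.49], [-0.3,-0.65,-0.54], [0.16,0.36,0.30]] + [[0.16, -0.24, 0.2], [0.01, -0.02, 0.02], [-0.23, 0.35, -0.3]] + [[0.19,0.02,-0.12], [0.24,0.02,-0.16], [0.14,0.01,-0.09]]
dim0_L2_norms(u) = [0.62, 1.05, 0.9]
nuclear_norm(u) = 2.34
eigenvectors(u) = [[1.00+0.00j, -0.10-0.30j, -0.10+0.30j], [(-0.05+0j), -0.25+0.62j, (-0.25-0.62j)], [0.04+0.00j, (0.68+0j), (0.68-0j)]]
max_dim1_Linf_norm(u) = 0.73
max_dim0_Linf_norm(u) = 0.73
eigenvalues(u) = [(0.61+0j), (-0.37+0.64j), (-0.37-0.64j)]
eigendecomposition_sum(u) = [[(0.62+0j), (0.3-0j), (0.21+0j)], [-0.03+0.00j, (-0.02+0j), (-0.01+0j)], [(0.03+0j), 0.01-0.00j, 0.01+0.00j]] + [[-0.01-0.01j, (0.03-0.19j), (0.18-0.04j)],[-0.00+0.02j, -0.32+0.25j, (-0.34-0.19j)],[0.02-0.01j, (0.36+0.2j), -0.05+0.39j]] + [[(-0.01+0.01j), 0.03+0.19j, (0.18+0.04j)],[(-0-0.02j), -0.32-0.25j, -0.34+0.19j],[0.02+0.01j, 0.36-0.20j, -0.05-0.39j]]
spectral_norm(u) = 1.31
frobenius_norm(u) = 1.51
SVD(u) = [[-0.62,0.56,-0.55], [0.69,0.04,-0.73], [-0.38,-0.83,-0.41]] @ diag([1.3128711365899208, 0.6264024625906062, 0.40495596497583997]) @ [[-0.33,-0.73,-0.60], [0.45,-0.68,0.58], [-0.83,-0.08,0.55]]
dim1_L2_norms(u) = [0.91, 0.95, 0.74]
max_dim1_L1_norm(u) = 1.55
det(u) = 0.33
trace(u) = -0.13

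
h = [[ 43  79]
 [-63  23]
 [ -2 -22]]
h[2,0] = -2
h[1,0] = -63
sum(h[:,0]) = -22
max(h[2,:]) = -2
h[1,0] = -63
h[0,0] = 43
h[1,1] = 23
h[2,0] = -2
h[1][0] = -63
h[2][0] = -2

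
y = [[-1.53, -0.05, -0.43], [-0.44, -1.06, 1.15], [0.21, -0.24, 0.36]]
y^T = [[-1.53, -0.44, 0.21],[-0.05, -1.06, -0.24],[-0.43, 1.15, 0.36]]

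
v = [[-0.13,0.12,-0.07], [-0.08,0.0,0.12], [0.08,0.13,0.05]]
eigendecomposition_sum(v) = [[-0.07+0.05j,0.06+0.05j,(-0.04-0.04j)], [(-0.04-0.04j),-0.03+0.04j,(0.03-0.03j)], [(0.04+0.03j),(0.02-0.04j),-0.02+0.03j]] + [[-0.07-0.05j, 0.06-0.05j, -0.04+0.04j],[-0.04+0.04j, (-0.03-0.04j), (0.03+0.03j)],[(0.04-0.03j), 0.02+0.04j, -0.02-0.03j]] + [[0.00-0.00j, 0.01-0.00j, 0.01+0.00j], [0.00-0.00j, (0.06-0j), (0.07+0j)], [-0j, 0.08-0.00j, 0.09+0.00j]]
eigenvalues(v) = [(-0.12+0.12j), (-0.12-0.12j), (0.15+0j)]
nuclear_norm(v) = 0.49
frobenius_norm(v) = 0.29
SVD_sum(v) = [[-0.12,0.13,-0.05],  [-0.02,0.02,-0.01],  [-0.02,0.02,-0.01]] + [[-0.01,  -0.01,  -0.01], [-0.01,  -0.02,  -0.01], [0.10,  0.11,  0.04]] + [[0.01, 0.00, -0.02], [-0.05, -0.0, 0.13], [-0.01, -0.0, 0.02]]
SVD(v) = [[-0.98, -0.13, -0.14],  [-0.12, -0.14, 0.98],  [-0.15, 0.98, 0.12]] @ diag([0.19157615876021675, 0.16008341480883712, 0.14307996260071504]) @ [[0.65, -0.72, 0.24],[0.67, 0.70, 0.26],[-0.36, -0.01, 0.93]]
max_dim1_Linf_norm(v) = 0.13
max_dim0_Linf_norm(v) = 0.13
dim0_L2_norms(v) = [0.17, 0.18, 0.15]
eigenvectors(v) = [[(0.74+0j), 0.74-0.00j, 0.06+0.00j], [(0.05+0.5j), (0.05-0.5j), (0.6+0j)], [-0.07-0.44j, (-0.07+0.44j), (0.8+0j)]]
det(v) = 0.00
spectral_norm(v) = 0.19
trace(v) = -0.08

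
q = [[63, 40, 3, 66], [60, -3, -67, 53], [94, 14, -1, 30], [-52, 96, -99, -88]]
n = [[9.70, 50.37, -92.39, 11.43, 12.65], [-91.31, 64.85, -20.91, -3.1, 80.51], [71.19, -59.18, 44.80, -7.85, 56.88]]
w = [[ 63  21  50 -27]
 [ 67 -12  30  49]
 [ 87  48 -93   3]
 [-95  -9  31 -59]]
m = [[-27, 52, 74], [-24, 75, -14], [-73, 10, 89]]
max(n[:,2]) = 44.8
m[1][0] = -24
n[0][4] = 12.65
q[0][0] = 63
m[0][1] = 52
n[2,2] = 44.8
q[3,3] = -88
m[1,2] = -14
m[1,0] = -24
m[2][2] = 89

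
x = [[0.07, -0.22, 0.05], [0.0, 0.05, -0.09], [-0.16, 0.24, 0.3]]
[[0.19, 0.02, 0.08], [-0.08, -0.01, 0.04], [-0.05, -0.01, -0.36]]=x @ [[0.21,-0.59,0.13], [-0.7,-0.30,-0.5], [0.52,-0.1,-0.72]]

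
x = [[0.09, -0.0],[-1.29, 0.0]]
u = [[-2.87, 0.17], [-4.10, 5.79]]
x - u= [[2.96, -0.17], [2.81, -5.79]]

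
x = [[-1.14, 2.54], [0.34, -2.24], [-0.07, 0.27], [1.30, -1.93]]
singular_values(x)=[4.23, 0.72]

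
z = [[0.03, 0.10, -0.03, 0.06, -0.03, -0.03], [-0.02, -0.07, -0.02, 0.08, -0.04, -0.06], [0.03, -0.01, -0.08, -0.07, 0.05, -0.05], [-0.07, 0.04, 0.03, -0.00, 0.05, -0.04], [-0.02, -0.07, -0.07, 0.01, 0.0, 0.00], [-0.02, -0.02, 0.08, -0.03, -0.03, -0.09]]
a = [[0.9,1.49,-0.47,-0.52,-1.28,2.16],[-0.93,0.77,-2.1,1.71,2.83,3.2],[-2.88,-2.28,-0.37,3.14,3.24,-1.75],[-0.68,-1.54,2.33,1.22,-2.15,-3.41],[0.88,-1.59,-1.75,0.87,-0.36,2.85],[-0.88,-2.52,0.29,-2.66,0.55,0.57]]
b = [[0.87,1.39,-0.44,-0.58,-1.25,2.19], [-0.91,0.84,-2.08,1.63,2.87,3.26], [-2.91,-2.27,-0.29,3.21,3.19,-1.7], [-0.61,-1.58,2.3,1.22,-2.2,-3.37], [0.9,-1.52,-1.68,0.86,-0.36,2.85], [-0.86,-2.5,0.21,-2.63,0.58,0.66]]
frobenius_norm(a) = 11.41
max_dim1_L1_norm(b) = 13.57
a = z + b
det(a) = -120.94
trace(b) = 2.94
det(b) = -105.50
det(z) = 0.00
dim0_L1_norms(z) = [0.19, 0.31, 0.31, 0.25, 0.2, 0.27]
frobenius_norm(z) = 0.30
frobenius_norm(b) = 11.38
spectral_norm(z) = 0.16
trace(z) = -0.21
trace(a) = 2.73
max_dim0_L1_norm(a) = 13.94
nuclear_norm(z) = 0.68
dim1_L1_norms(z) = [0.28, 0.29, 0.29, 0.23, 0.17, 0.27]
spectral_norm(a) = 7.47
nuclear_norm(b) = 22.60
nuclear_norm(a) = 22.69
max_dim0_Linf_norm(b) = 3.37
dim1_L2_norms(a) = [3.13, 5.2, 6.09, 5.1, 3.92, 3.86]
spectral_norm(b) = 7.49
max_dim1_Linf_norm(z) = 0.1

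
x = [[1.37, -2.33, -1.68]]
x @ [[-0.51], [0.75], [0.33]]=[[-3.00]]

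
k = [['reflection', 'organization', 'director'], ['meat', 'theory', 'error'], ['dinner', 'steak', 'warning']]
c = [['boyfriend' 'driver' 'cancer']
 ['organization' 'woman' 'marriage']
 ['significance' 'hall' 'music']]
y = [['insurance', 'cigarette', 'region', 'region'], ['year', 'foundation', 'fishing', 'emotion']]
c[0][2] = 'cancer'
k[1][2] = 'error'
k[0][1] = 'organization'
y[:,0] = ['insurance', 'year']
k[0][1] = 'organization'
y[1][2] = 'fishing'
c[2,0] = 'significance'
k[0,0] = 'reflection'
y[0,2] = 'region'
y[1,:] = ['year', 'foundation', 'fishing', 'emotion']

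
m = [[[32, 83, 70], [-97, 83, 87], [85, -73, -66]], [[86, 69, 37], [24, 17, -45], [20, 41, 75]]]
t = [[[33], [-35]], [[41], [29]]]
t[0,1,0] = -35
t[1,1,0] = 29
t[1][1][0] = 29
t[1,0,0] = 41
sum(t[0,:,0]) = -2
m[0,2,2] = -66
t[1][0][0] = 41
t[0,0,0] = 33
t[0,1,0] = -35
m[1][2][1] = 41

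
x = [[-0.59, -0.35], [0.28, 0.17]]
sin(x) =[[-0.57, -0.34], [0.27, 0.17]]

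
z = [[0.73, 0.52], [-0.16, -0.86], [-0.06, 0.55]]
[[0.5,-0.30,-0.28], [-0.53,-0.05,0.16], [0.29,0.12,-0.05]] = z@[[0.28, -0.52, -0.29], [0.56, 0.16, -0.13]]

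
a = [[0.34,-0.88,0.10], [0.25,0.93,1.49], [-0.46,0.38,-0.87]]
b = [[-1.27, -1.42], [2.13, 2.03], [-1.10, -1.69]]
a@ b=[[-2.42, -2.44], [0.02, -0.99], [2.35, 2.89]]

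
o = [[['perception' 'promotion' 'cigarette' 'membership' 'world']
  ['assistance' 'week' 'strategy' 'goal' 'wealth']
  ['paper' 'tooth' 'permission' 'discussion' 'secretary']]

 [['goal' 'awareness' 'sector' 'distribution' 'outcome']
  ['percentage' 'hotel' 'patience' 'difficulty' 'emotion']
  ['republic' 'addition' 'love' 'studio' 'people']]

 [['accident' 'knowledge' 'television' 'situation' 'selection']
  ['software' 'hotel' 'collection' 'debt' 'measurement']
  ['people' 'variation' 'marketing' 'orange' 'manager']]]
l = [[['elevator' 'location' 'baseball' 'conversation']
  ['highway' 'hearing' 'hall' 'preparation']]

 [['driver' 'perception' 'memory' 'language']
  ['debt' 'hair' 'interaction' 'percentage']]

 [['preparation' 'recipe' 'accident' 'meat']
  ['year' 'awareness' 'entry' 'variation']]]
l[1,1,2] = 'interaction'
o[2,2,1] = 'variation'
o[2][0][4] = 'selection'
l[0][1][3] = 'preparation'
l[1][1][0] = 'debt'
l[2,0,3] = 'meat'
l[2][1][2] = 'entry'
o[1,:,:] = [['goal', 'awareness', 'sector', 'distribution', 'outcome'], ['percentage', 'hotel', 'patience', 'difficulty', 'emotion'], ['republic', 'addition', 'love', 'studio', 'people']]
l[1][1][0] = 'debt'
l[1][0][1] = 'perception'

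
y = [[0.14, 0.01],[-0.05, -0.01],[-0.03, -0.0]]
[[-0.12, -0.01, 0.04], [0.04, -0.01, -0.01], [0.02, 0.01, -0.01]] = y@[[-0.81, -0.24, 0.34], [-0.26, 1.90, -1.06]]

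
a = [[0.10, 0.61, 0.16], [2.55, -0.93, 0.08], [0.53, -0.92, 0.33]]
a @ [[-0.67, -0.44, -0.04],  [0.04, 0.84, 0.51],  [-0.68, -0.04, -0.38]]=[[-0.15, 0.46, 0.25], [-1.80, -1.91, -0.61], [-0.62, -1.02, -0.62]]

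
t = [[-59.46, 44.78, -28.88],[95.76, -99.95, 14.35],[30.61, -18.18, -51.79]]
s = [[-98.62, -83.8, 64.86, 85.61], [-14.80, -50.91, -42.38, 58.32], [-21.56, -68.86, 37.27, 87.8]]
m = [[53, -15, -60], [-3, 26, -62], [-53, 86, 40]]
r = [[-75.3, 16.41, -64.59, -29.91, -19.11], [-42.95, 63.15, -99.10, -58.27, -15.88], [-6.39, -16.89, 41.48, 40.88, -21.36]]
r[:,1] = [16.41, 63.15, -16.89]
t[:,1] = [44.78, -99.95, -18.18]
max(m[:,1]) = 86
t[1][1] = -99.95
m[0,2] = -60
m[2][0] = -53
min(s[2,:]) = -68.86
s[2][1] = -68.86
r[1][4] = -15.88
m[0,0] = 53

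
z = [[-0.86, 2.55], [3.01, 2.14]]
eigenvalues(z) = [-2.51, 3.79]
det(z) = -9.52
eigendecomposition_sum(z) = [[-1.85, 1.02], [1.2, -0.66]] + [[0.99, 1.53], [1.81, 2.80]]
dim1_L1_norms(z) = [3.41, 5.15]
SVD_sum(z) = [[0.89, 1.04],  [2.34, 2.72]] + [[-1.75, 1.51], [0.67, -0.58]]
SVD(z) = [[0.36, 0.93], [0.93, -0.36]] @ diag([3.8389340794973656, 2.478787028623821]) @ [[0.65, 0.76],[-0.76, 0.65]]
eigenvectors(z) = [[-0.84, -0.48], [0.54, -0.88]]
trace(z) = 1.28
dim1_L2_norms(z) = [2.69, 3.69]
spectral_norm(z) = 3.84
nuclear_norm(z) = 6.32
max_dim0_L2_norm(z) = 3.33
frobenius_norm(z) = 4.57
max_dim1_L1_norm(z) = 5.15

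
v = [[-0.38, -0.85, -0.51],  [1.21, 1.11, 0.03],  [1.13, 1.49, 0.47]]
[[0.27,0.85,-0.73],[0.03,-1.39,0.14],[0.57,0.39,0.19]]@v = [[0.1, -0.37, -0.46], [-1.54, -1.36, 0.01], [0.47, 0.23, -0.19]]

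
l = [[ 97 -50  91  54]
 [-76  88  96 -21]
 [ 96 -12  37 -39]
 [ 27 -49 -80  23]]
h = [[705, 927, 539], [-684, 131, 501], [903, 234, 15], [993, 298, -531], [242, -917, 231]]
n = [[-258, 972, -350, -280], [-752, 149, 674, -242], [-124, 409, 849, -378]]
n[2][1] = 409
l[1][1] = 88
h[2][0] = 903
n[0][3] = -280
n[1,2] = 674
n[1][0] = -752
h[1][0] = -684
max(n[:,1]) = 972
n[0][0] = -258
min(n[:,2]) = -350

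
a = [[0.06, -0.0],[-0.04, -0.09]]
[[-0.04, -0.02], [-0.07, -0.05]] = a @ [[-0.60, -0.41], [1.06, 0.73]]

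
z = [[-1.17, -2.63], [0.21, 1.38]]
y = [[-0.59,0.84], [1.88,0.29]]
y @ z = [[0.87,2.71], [-2.14,-4.54]]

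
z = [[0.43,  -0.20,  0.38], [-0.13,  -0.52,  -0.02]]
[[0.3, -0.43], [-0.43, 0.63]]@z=[[0.18,0.16,0.12],[-0.27,-0.24,-0.18]]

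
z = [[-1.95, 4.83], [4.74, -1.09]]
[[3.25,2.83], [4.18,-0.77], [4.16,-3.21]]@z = [[7.08,12.61], [-11.8,21.03], [-23.33,23.59]]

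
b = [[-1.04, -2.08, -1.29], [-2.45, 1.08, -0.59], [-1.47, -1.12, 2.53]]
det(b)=-22.439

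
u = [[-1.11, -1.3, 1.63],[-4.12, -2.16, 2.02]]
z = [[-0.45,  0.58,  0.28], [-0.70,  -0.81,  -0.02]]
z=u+[[0.66, 1.88, -1.35], [3.42, 1.35, -2.04]]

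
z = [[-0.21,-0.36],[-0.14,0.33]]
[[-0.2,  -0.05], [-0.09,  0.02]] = z @ [[0.84, 0.07], [0.07, 0.10]]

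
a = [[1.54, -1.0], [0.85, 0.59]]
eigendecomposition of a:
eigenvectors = [[(0.74+0j), (0.74-0j)], [(0.35-0.58j), (0.35+0.58j)]]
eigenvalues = [(1.06+0.79j), (1.06-0.79j)]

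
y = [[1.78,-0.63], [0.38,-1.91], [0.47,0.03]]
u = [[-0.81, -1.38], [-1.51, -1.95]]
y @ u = [[-0.49, -1.23], [2.58, 3.20], [-0.43, -0.71]]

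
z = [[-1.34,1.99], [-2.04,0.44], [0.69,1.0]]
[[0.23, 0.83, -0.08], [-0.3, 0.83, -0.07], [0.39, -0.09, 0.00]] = z@[[0.20, -0.37, 0.03], [0.25, 0.17, -0.02]]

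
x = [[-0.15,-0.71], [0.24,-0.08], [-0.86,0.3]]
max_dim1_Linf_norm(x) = 0.86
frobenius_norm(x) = 1.19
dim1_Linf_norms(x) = [0.71, 0.24, 0.86]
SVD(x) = [[0.22, -0.98], [0.26, 0.06], [-0.94, -0.21]] @ diag([0.95548743051765, 0.712210481615357]) @ [[0.88, -0.48], [0.48, 0.88]]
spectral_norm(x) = 0.96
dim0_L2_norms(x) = [0.91, 0.77]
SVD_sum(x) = [[0.18, -0.10],[0.22, -0.12],[-0.79, 0.43]] + [[-0.33, -0.61],[0.02, 0.04],[-0.07, -0.13]]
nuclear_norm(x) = 1.67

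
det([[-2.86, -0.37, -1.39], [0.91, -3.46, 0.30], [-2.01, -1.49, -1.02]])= 0.059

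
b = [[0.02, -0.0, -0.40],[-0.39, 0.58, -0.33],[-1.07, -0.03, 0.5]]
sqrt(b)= [[0.32+0.44j,(-0+0.01j),-0.28+0.19j], [-0.31+0.33j,0.76+0.00j,-0.23+0.14j], [-0.75+0.51j,-0.02+0.01j,0.66+0.22j]]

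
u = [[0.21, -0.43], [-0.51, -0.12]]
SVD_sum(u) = [[0.3,-0.08],[-0.45,0.12]] + [[-0.09,-0.35], [-0.06,-0.24]]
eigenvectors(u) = [[0.79,0.55], [-0.61,0.84]]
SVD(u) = [[-0.56, 0.83], [0.83, 0.56]] @ diag([0.5583294440232434, 0.43791349823532044]) @ [[-0.97, 0.25], [-0.25, -0.97]]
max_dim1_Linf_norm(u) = 0.51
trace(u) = 0.09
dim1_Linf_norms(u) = [0.43, 0.51]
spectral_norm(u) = 0.56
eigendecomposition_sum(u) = [[0.36, -0.23], [-0.28, 0.18]] + [[-0.15, -0.20],[-0.23, -0.3]]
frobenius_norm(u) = 0.71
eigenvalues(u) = [0.54, -0.45]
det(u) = -0.24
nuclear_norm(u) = 1.00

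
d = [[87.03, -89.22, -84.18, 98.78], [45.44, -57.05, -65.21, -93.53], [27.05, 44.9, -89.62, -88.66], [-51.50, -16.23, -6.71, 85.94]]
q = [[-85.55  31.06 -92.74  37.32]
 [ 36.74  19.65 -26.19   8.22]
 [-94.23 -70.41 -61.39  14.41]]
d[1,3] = -93.53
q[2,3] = 14.41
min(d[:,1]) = -89.22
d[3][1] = -16.23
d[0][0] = 87.03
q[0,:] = [-85.55, 31.06, -92.74, 37.32]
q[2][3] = 14.41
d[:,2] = [-84.18, -65.21, -89.62, -6.71]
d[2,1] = 44.9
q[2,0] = -94.23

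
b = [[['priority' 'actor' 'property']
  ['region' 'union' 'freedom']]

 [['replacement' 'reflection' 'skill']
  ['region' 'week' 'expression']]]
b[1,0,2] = 'skill'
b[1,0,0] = 'replacement'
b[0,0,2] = 'property'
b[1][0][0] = 'replacement'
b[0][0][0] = 'priority'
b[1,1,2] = 'expression'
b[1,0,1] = 'reflection'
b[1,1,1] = 'week'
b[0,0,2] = 'property'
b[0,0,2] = 'property'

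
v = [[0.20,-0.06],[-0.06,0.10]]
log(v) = [[-1.69,  -0.44],[-0.44,  -2.42]]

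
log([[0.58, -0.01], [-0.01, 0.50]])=[[-0.54, -0.02], [-0.02, -0.69]]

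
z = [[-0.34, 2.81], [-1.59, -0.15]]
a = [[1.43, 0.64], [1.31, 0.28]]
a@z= [[-1.5, 3.92], [-0.89, 3.64]]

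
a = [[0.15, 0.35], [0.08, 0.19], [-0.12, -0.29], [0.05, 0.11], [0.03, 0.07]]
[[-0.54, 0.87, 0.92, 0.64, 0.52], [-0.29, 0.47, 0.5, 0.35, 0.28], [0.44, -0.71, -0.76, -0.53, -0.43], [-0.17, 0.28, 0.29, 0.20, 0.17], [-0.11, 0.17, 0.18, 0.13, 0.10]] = a @ [[-1.06, 1.95, 0.91, 0.79, 1.00], [-1.08, 1.65, 2.25, 1.49, 1.06]]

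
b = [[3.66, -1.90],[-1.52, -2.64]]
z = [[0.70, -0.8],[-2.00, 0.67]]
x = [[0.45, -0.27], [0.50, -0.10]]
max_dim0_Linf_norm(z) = 2.0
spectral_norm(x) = 0.72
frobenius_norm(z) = 2.36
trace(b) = 1.02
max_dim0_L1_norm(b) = 5.18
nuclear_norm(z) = 2.80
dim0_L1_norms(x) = [0.95, 0.37]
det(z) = -1.13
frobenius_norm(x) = 0.73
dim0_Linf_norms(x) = [0.5, 0.27]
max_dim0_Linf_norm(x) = 0.5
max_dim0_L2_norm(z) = 2.12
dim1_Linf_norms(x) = [0.45, 0.5]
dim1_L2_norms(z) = [1.06, 2.11]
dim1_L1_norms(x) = [0.72, 0.6]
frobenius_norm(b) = 5.13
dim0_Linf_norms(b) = [3.66, 2.64]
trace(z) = 1.37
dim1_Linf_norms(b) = [3.66, 2.64]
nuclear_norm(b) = 7.17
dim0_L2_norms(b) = [3.96, 3.25]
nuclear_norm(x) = 0.85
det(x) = 0.09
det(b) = -12.55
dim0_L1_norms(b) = [5.18, 4.54]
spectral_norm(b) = 4.13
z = b @ x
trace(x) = 0.35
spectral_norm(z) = 2.31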